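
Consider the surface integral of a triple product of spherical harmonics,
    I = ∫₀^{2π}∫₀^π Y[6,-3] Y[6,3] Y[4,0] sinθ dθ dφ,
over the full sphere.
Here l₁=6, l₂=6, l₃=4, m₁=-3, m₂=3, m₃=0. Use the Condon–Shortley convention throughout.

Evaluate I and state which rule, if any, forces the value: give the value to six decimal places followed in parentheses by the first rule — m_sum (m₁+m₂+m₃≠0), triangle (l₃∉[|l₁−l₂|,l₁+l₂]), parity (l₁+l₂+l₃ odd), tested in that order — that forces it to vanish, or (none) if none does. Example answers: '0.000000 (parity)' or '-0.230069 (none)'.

Rules hold: Σm=0, L=16 even, 0≤4≤12.
N = 13·13·9 = 1521
Δ = 8!·4!·4!/17! = 1/15315300
Racah Σ t=2..6: t=2:+1/829440 t=3:−1/25920 t=4:+1/9216 t=5:−1/25920 t=6:+1/829440 = 7/207360
⇒ 3j(6 6 4; 0 0 0)² = 28/2431, sgn +1
Racah Σ t=5..8: t=5:−1/414720 t=6:+1/51840 t=7:−1/80640 t=8:+1/1451520 = 1/193536
⇒ 3j(6 6 4; -3 3 0)² = 81/17017, sgn +1
4πI² = N·(3j₀)²·(3jₘ)² = 2916/34969
I = +1·√(0.0833881/4π) = 0.08146053
No selection rule forces the value: the integral is nonzero (none).

0.081461 (none)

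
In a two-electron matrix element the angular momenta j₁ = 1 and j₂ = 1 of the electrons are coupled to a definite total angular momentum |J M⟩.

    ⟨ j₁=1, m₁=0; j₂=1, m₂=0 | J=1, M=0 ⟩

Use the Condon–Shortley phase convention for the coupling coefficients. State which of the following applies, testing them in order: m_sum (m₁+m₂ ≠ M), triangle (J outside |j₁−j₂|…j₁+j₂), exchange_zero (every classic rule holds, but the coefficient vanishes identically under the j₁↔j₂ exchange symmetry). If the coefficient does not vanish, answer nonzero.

exchange_zero

m-sum: m₁+m₂ = 0+0 = 0, M = 0  ✓
triangle: |j₁−j₂| = 0 ≤ J = 1 ≤ j₁+j₂ = 2  ✓
exchange: j₁=j₂ and m₁=m₂, and (−1)^(j₁+j₂−J) = (−1)^1 = −1 forces ⟨j₁m₁;j₂m₂|JM⟩ = −⟨j₂m₂;j₁m₁|JM⟩ = −⟨j₁m₁;j₂m₂|JM⟩ ⇒ the coefficient vanishes identically
Racah sum check: Σ_k collapses to 0 ⇒ CG = 0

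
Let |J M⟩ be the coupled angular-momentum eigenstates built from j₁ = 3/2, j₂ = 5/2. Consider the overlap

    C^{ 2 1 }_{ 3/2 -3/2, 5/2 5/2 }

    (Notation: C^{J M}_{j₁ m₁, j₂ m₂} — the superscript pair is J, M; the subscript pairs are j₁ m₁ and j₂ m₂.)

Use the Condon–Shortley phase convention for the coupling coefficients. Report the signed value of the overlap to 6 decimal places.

triangle: 2!×1!×3!/7! = 12/5040
(j±m)!: 0!×3!×5!×0!×3!×1! = 4320
prefactor² = (2J+1)×Δ×N² = 360/7
  k=2: +1/(2!×0!×1!×3!×0!×0!) = 1/12
Σ = 1/12  ⇒  CG² = 360/7×(1/12)² = 5/14
CG = +√(5/14) = +0.597614

+0.597614  (= +√(5/14))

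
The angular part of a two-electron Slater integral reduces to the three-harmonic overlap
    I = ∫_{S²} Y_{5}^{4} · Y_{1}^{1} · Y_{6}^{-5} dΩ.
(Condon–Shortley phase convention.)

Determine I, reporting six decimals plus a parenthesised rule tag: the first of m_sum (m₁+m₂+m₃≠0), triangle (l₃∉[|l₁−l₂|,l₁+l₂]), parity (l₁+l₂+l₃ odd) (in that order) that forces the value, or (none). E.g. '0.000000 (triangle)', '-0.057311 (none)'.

-0.303018 (none)

Checks pass: Σm=0; 12 even; l₃=6∈[4,6].
(2·5+1)(2·1+1)(2·6+1) = 429
Δ: 0! 10! 2! / 13! → 1/858
sum: t=0:+1/14400 = 1/14400
3j²(5 1 6; 0 0 0) = Δ·Π!·Σ² = 6/143  (sign +1)
sum: t=0:+1/725760 = 1/725760
3j²(5 1 6; 4 1 -5) = Δ·Π!·Σ² = 5/78  (sign -1)
combine: 4πI² = 429·6/143·5/78 = 15/13
take √, sign -1: I = -0.30301841
No selection rule forces the value: the integral is nonzero (none).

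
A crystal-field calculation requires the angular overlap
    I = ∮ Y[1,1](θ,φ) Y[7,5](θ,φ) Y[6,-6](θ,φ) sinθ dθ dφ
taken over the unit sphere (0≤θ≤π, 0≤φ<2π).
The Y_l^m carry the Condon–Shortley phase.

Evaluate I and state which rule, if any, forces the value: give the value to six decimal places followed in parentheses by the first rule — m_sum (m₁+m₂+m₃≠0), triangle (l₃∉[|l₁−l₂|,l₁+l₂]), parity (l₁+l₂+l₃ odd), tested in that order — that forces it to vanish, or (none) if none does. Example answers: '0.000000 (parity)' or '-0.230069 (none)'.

-0.034990 (none)

Rules hold: Σm=0, L=14 even, 6≤6≤8.
N = 3·15·13 = 585
Δ = 2!·0!·12!/15! = 1/1365
Racah Σ t=1..1: t=1:−1/518400 = -1/518400
⇒ 3j(1 7 6; 0 0 0)² = 7/195, sgn -1
Racah Σ t=0..0: t=0:+1/958003200 = 1/958003200
⇒ 3j(1 7 6; 1 5 -6)² = 1/1365, sgn +1
4πI² = N·(3j₀)²·(3jₘ)² = 1/65
I = -1·√(0.0153846/4π) = -0.03498955
No selection rule forces the value: the integral is nonzero (none).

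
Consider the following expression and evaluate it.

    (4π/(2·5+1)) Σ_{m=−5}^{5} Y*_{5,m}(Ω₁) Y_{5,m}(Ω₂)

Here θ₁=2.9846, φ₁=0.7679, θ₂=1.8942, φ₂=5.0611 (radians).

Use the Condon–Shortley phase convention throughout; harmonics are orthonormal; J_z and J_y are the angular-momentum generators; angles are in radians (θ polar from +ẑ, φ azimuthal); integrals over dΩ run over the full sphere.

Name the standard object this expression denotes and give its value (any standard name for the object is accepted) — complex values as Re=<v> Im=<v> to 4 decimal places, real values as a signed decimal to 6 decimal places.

Legendre polynomial (addition theorem), +0.341032

This sum is the spherical-harmonic addition theorem: it equals the Legendre polynomial P_l(cos γ) of the angle γ between the two directions.
Expand P_5 via completeness: Σ_{m} conj(Y_{5,m}) at Ω₁ times Y_{5,m} at Ω₂ —
  term(m=-5) = -0.000013-0.000008i   from Y*(Ω₁)=-0.000033-0.000028i, Y(Ω₂)=+0.350376-0.061140i
  term(m=-4) = -0.000035+0.000325i   from Y*(Ω₁)=+0.000864-0.000061i, Y(Ω₂)=-0.065988+0.371156i
  term(m=-3) = -0.000263+0.000085i   from Y*(Ω₁)=-0.006882+0.007645i, Y(Ω₂)=+0.023239+0.013450i
  term(m=-2) = +0.017791+0.019784i   from Y*(Ω₁)=-0.002758-0.078789i, Y(Ω₂)=-0.258689+0.216753i
  term(m=-1) = +0.009059-0.020329i   from Y*(Ω₁)=+0.263979+0.254899i, Y(Ω₂)=-0.020724-0.057001i
  term(m=+0) = +0.245444+0.000000i   from Y*(Ω₁)=-0.770319-0.000000i, Y(Ω₂)=-0.318627+0.000000i
  term(m=+1) = +0.009059+0.020329i   from Y*(Ω₁)=-0.263979+0.254899i, Y(Ω₂)=+0.020724-0.057001i
  term(m=+2) = +0.017791-0.019784i   from Y*(Ω₁)=-0.002758+0.078789i, Y(Ω₂)=-0.258689-0.216753i
  term(m=+3) = -0.000263-0.000085i   from Y*(Ω₁)=+0.006882+0.007645i, Y(Ω₂)=-0.023239+0.013450i
  term(m=+4) = -0.000035-0.000325i   from Y*(Ω₁)=+0.000864+0.000061i, Y(Ω₂)=-0.065988-0.371156i
  term(m=+5) = -0.000013+0.000008i   from Y*(Ω₁)=+0.000033-0.000028i, Y(Ω₂)=-0.350376-0.061140i
Total Σ_m = +0.298523+0.000000i. Multiply by 1.142397: +0.341032+0.000000i. P_5(cos γ) = 0.341032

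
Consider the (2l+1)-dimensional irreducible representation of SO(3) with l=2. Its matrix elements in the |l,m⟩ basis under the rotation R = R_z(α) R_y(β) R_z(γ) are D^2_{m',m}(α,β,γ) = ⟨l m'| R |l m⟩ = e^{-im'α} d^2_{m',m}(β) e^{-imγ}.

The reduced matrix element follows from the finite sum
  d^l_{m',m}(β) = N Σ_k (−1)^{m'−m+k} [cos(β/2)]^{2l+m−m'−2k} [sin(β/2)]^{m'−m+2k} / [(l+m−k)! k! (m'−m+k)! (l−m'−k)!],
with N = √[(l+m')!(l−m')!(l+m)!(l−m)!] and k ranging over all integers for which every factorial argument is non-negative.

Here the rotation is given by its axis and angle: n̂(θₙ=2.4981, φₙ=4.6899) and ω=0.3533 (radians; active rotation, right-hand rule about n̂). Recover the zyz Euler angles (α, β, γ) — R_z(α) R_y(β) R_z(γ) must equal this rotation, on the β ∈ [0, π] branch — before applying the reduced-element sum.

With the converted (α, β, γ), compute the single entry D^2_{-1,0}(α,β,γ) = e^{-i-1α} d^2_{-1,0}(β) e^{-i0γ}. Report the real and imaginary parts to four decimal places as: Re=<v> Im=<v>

Re=-0.2477 Im=0.0411

Axis–angle → zyz. n̂ = (sinθₙcosφₙ, sinθₙsinφₙ, cosθₙ) = (-0.013492, -0.599842, -0.800005), ω = 0.3533.
R = I cosω + sinω [n̂]ₓ + (1−cosω) n̂n̂ᵀ gives
  R = [+0.938247, +0.277298, -0.206876; -0.276299, +0.960459, +0.034307; +0.208209, +0.024971, +0.977765]
β = atan2(√(R₁₃²+R₂₃²), R₃₃) = 0.211270; α = atan2(R₂₃, R₁₃) mod 2π = 2.977253; γ = atan2(R₃₂, −R₃₁) mod 2π = 3.022231
Split into d^2_{-1,0}(β=0.2113) × two z-phases.
Half-angle: c=0.994426, s=0.105438. N=√(1·6·2·2)=4.898979
k∈{1,2} keeps every argument non-negative
  k=1: (−1)^0·4.8990/(2)·0.9944^3·0.1054^1 = +0.253975
  k=2: (−1)^1·4.8990/(2)·0.9944^1·0.1054^3 = -0.002855
d^2_{-1,0}(0.2113) = +0.253975 -0.002855 = +0.251120
Attach z-rotation phases: D = e^{-i(-1)(2.9773)}·(+0.251120)·e^{-i(0)(3.0222)} = -0.247737+0.041083i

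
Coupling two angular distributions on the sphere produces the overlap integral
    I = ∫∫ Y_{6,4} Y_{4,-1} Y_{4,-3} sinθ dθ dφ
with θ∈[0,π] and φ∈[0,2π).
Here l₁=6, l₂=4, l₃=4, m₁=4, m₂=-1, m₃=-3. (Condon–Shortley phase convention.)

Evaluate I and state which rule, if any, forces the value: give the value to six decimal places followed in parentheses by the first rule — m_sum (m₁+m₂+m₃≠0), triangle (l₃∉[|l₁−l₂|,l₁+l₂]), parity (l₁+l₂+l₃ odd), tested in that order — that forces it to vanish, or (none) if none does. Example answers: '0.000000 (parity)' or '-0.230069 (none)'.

Rules hold: Σm=0, L=14 even, 2≤4≤10.
N = 13·9·9 = 1053
Δ = 6!·6!·2!/15! = 1/1261260
Racah Σ t=2..4: t=2:+1/4608 t=3:−1/1296 t=4:+1/4608 = -7/20736
⇒ 3j(6 4 4; 0 0 0)² = 20/1287, sgn -1
Racah Σ t=1..2: t=1:−1/28800 t=2:+1/34560 = -1/172800
⇒ 3j(6 4 4; 4 -1 -3)² = 1/1430, sgn +1
4πI² = N·(3j₀)²·(3jₘ)² = 18/1573
I = -1·√(0.0114431/4π) = -0.03017637
No selection rule forces the value: the integral is nonzero (none).

-0.030176 (none)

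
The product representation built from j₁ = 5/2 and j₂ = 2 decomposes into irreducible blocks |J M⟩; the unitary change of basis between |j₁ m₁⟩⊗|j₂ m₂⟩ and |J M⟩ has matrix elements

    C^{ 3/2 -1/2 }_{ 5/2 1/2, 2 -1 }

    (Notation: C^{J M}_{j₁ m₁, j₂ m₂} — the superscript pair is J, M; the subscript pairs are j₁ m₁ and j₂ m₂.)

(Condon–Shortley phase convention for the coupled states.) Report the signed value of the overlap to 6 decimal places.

√[4·3!2!1!/7! · 3!2!1!3!1!2!] = √(48/35)
  +(−1)^0/∏(0,3,2,1,0,0)! = 1/12  (running 1/12)
  +(−1)^1/∏(1,2,1,0,1,1)! = -1/2  (running -5/12)
⟨..|..⟩ = √(48/35)·(-5/12) = -0.487950

−√(5/21) = -0.487950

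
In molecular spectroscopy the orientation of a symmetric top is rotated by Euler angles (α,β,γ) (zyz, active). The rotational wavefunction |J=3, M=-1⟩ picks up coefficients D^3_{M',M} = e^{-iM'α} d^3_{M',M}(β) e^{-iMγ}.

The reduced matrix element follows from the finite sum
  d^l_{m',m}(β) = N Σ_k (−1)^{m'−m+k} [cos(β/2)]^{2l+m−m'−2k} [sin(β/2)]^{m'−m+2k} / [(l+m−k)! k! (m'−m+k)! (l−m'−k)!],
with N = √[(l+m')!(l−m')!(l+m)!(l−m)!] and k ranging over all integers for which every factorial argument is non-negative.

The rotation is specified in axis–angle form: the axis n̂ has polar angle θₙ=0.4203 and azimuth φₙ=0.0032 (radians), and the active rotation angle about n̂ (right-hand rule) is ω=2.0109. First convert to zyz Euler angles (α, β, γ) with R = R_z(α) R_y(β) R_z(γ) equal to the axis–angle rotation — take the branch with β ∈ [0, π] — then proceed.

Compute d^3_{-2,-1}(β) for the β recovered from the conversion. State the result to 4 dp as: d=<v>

Axis–angle → zyz. n̂ = (sinθₙcosφₙ, sinθₙsinφₙ, cosθₙ) = (+0.408032, +0.001306, +0.912967), ω = 2.0109.
R = I cosω + sinω [n̂]ₓ + (1−cosω) n̂n̂ᵀ gives
  R = [-0.188613, -0.825208, +0.532407; +0.826727, -0.426031, -0.367450; +0.530044, +0.370850, +0.762577]
β = atan2(√(R₁₃²+R₂₃²), R₃₃) = 0.703509; α = atan2(R₂₃, R₁₃) mod 2π = 5.679089; γ = atan2(R₃₂, −R₃₁) mod 2π = 2.531096
d^3_{-2,-1}(β=0.7035) via the finite sum:
c=cos(0.703509/2)=0.938770, s=sin(0.703509/2)=0.344545; N=√[1·120·2·24]=75.894664
k: max(0,(-1)−(-2))=1 … min(3+(-1),3−(-2))=2
  k=1: (−1)^0·75.8947/(24)·0.9388^5·0.3445^1 = +0.794405
  k=2: (−1)^1·75.8947/(12)·0.9388^3·0.3445^3 = -0.214016
d^3_{-2,-1}(0.7035) = +0.794405 -0.214016 = +0.580388

d=0.5804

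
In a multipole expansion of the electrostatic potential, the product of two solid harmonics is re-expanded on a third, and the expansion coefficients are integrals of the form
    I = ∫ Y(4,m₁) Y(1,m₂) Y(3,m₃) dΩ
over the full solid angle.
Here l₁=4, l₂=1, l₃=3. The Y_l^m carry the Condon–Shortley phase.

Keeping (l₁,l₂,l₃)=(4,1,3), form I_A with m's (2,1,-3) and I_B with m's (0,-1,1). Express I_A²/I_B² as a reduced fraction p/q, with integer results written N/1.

Shared (l₁,l₂,l₃)=(4,1,3): N and (l;000)² cancel in I_A²/I_B².
A: Δ = 2!·6!·0!/9! = 1/252; Racah Σ t=2..2: t=2:+1/1440 = 1/1440; ⇒ 3j(4 1 3; 2 1 -3)² = 1/252, sgn +1
B: Δ = 2!·6!·0!/9! = 1/252; Racah Σ t=0..0: t=0:+1/96 = 1/96; ⇒ 3j(4 1 3; 0 -1 1)² = 1/42, sgn +1
I_A²/I_B² = (1/252)/(1/42) = 1/6

1/6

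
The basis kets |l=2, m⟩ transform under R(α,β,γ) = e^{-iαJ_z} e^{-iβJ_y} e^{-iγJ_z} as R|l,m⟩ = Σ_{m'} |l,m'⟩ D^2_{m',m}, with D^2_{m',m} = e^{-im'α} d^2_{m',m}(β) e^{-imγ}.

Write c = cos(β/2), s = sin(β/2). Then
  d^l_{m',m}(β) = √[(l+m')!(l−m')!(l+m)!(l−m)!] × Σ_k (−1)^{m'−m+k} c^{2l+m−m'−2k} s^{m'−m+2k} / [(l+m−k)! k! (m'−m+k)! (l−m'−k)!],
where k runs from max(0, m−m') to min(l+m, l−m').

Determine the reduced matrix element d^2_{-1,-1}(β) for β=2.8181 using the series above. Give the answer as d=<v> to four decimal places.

d^2_{-1,-1}(β=2.8181) via the finite sum:
c=cos(2.818100/2)=0.161042, s=sin(2.818100/2)=0.986948; N=√[1·6·1·6]=6.000000
The bounds max(0,m−m')=0 and min(l+m,l−m')=1 give 2 terms
  k=0: (−1)^0·6.0000/(6)·0.1610^4·0.9869^0 = +0.000673
  k=1: (−1)^1·6.0000/(2)·0.1610^2·0.9869^2 = -0.075786
d^2_{-1,-1}(2.8181) = +0.000673 -0.075786 = -0.075113

d=-0.0751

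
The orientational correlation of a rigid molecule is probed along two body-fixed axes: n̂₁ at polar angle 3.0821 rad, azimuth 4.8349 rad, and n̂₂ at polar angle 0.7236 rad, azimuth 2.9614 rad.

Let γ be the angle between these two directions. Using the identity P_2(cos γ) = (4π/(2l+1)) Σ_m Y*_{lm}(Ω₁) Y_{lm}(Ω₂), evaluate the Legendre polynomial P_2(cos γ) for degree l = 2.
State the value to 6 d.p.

0.366027

Summing Y*_{l m}(θ₁,φ₁)·Y_{l m}(θ₂,φ₂) over m ∈ [−2, 2]; prefactor 4π/(2·2+1) = 2.513274:
  term(m=-2) = -0.000190-0.000132i   from Y*(Ω₁)=-0.001325-0.000331i, Y(Ω₂)=+0.158449+0.059711i
  term(m=-1) = +0.005240-0.016777i   from Y*(Ω₁)=-0.005603+0.045509i, Y(Ω₂)=-0.377121-0.068700i
  term(m=+0) = +0.135539+0.000000i   from Y*(Ω₁)=+0.627438-0.000000i, Y(Ω₂)=+0.216019+0.000000i
  term(m=+1) = +0.005240+0.016777i   from Y*(Ω₁)=+0.005603+0.045509i, Y(Ω₂)=+0.377121-0.068700i
  term(m=+2) = -0.000190+0.000132i   from Y*(Ω₁)=-0.001325+0.000331i, Y(Ω₂)=+0.158449-0.059711i
Total Σ_m = +0.145637+0.000000i. Multiply by 2.513274: +0.366027+0.000000i. P_2(cos γ) = 0.366027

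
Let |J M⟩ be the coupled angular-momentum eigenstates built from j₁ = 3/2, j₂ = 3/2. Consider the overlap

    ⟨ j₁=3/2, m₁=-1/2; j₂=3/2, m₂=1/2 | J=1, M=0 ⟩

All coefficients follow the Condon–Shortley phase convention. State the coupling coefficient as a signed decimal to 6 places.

-0.223607

√[3·2!1!1!/5! · 1!2!2!1!1!1!] = √(1/5)
  +(−1)^1/∏(1,1,1,1,0,0)! = -1  (running -1)
  +(−1)^2/∏(2,0,0,0,1,1)! = 1/2  (running -1/2)
⟨..|..⟩ = √(1/5)·(-1/2) = -0.223607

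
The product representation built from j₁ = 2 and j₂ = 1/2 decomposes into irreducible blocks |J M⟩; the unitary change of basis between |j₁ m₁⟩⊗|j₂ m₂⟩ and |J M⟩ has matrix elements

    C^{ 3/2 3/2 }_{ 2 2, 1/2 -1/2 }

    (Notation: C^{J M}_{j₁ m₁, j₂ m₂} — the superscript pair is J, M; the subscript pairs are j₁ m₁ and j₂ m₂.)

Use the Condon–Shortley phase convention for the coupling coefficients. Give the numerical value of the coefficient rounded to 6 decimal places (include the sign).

√[4·1!3!0!/5! · 4!0!0!1!3!0!] = √(144/5)
  +(−1)^0/∏(0,1,0,0,3,0)! = 1/6  (running 1/6)
⟨..|..⟩ = √(144/5)·(1/6) = +0.894427

+√(4/5) ≈ +0.894427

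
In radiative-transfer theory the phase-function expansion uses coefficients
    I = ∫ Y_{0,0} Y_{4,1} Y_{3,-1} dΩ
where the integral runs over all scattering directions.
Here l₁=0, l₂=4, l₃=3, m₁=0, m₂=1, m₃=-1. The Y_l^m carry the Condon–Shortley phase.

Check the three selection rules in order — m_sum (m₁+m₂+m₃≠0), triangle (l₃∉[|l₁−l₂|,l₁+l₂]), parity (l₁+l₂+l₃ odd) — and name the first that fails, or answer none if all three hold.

Σmᵢ = 0  ✓
l₃∈[|l₁−l₂|,l₁+l₂]=[4,4] required, l₃=3 fails  ✗
Σlᵢ = 7 ⇒ odd

triangle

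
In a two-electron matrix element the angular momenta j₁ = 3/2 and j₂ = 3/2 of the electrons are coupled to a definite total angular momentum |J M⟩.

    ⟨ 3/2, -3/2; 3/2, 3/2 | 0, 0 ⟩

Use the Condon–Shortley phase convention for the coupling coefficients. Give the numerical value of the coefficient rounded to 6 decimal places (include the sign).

-0.500000  (= −√(1/4))

triangle: 3!·0!·0!/4! = 6/24
(j±m)!: 0!·3!·3!·0!·0!·0! = 36
prefactor² = (2J+1)·Δ·N² = 9
  k=3: −1/(3!·0!·0!·0!·0!·0!) = -1/6
Σ = -1/6  ⇒  CG² = 9·(-1/6)² = 1/4
CG = −√(1/4) = -0.500000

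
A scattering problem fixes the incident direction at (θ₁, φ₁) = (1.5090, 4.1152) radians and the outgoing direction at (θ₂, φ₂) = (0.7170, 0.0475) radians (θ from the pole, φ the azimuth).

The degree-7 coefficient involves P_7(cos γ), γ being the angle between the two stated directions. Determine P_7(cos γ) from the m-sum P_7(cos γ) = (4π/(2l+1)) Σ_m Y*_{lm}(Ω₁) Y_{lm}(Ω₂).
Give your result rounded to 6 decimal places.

0.136882

Addition theorem: P_7(cos γ) = (4π/15) Σ_m Y*_{lm}(Ω₁) Y_{lm}(Ω₂), m = −7…7:
  m=-7: (-0.425190, -0.250307) × (0.025008, -0.008636) = (-0.012795, -0.002588)  (running Σ = (-0.012795, -0.002588))
  m=-6: (0.103274, -0.048814) × (0.108974, -0.031927) = (0.009696, -0.008617)  (running Σ = (-0.003099, -0.011205))
  m=-5: (0.053547, -0.341245) × (0.279073, -0.067555) = (-0.008109, -0.098849)  (running Σ = (-0.011208, -0.110054))
  m=-4: (0.096836, 0.090727) × (0.444298, -0.085447) = (0.050776, 0.032035)  (running Σ = (0.039568, -0.078019))
  m=-3: (0.295199, -0.066251) × (0.362489, -0.052007) = (0.103561, -0.039368)  (running Σ = (0.143129, -0.117386))
  m=-2: (-0.051597, 0.130538) × (-0.067683, 0.006449) = (0.002650, -0.009168)  (running Σ = (0.145780, -0.126554))
  m=-1: (0.161045, 0.236825) × (-0.394384, 0.018747) = (-0.067953, -0.090381)  (running Σ = (0.077826, -0.216935))
  m=0: (-0.142572, -0.000000) × (-0.054279, 0.000000) = (0.007739, 0.000000)  (running Σ = (0.085565, -0.216935))
  m=1: (-0.161045, 0.236825) × (0.394384, 0.018747) = (-0.067953, 0.090381)  (running Σ = (0.017611, -0.126554))
  m=2: (-0.051597, -0.130538) × (-0.067683, -0.006449) = (0.002650, 0.009168)  (running Σ = (0.020262, -0.117386))
  m=3: (-0.295199, -0.066251) × (-0.362489, -0.052007) = (0.103561, 0.039368)  (running Σ = (0.123823, -0.078019))
  m=4: (0.096836, -0.090727) × (0.444298, 0.085447) = (0.050776, -0.032035)  (running Σ = (0.174599, -0.110054))
  m=5: (-0.053547, -0.341245) × (-0.279073, -0.067555) = (-0.008109, 0.098849)  (running Σ = (0.166490, -0.011205))
  m=6: (0.103274, 0.048814) × (0.108974, 0.031927) = (0.009696, 0.008617)  (running Σ = (0.176186, -0.002588))
  m=7: (0.425190, -0.250307) × (-0.025008, -0.008636) = (-0.012795, 0.002588)  (running Σ = (0.163391, -0.000000))
Total Σ_m = (0.163391, -0.000000). Multiply by 0.837758: (0.136882, -0.000000). P_7(cos γ) = 0.136882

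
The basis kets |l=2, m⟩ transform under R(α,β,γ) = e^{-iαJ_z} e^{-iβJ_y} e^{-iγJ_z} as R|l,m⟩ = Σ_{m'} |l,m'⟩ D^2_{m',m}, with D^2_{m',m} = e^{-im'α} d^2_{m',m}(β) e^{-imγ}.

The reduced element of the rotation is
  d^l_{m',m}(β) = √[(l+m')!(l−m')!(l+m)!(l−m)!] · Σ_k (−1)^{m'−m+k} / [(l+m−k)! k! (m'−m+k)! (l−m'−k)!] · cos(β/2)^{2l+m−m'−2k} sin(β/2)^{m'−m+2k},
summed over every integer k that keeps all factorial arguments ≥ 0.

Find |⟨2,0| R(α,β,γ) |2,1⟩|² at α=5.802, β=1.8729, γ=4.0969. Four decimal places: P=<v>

Split into d^2_{0,1}(β=1.8729) × two z-phases.
With c≡cos(β/2)=0.592651 and s≡sin(β/2)=0.805459, N=[2·2·6·1]^{1/2}=4.898979
The bounds max(0,m−m')=1 and min(l+m,l−m')=2 give 2 terms
  k=1: (−1)^0·4.8990/(2)·0.5927^3·0.8055^1 = +0.410692
  k=2: (−1)^1·4.8990/(2)·0.5927^1·0.8055^3 = -0.758587
d^2_{0,1}(1.8729) = +0.410692 -0.758587 = -0.347895
|D^2_{0,1}|² = |d^2_{0,1}(β)|² = (-0.347895)² = 0.121031 (the z-rotation phases have unit modulus)

P=0.1210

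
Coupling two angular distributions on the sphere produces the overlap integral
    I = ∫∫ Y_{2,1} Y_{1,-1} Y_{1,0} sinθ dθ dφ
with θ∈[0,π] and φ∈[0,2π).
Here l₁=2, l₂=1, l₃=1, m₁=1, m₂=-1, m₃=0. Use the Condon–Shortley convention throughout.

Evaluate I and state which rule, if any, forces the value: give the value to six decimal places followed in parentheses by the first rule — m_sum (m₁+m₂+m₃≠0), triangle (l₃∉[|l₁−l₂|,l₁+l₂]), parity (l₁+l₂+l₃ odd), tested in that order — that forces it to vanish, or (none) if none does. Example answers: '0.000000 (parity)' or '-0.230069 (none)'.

Checks pass: Σm=0; 4 even; l₃=1∈[1,3].
(2·2+1)(2·1+1)(2·1+1) = 45
Δ: 2! 2! 0! / 5! → 1/30
sum: t=1:−1/1 = -1/1
3j²(2 1 1; 0 0 0) = Δ·Π!·Σ² = 2/15  (sign +1)
sum: t=0:+1/2 = 1/2
3j²(2 1 1; 1 -1 0) = Δ·Π!·Σ² = 1/10  (sign -1)
combine: 4πI² = 45·2/15·1/10 = 3/5
take √, sign -1: I = -0.21850969
No selection rule forces the value: the integral is nonzero (none).

-0.218510 (none)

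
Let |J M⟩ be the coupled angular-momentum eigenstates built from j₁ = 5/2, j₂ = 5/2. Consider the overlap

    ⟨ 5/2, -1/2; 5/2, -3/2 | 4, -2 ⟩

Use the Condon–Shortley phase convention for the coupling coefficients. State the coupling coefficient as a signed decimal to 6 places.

+√(5/28) = +0.422577

triangle: 1!*4!*4!/10! = 576/3628800
(j±m)!: 2!*3!*1!*4!*2!*6! = 414720
prefactor² = (2J+1)*Δ*N² = 20736/35
  k=0: +1/(0!*1!*3!*1!*1!*3!) = 1/36
  k=1: −1/(1!*0!*2!*0!*2!*4!) = -1/96
Σ = 5/288  ⇒  CG² = 20736/35*(5/288)² = 5/28
CG = +√(5/28) = +0.422577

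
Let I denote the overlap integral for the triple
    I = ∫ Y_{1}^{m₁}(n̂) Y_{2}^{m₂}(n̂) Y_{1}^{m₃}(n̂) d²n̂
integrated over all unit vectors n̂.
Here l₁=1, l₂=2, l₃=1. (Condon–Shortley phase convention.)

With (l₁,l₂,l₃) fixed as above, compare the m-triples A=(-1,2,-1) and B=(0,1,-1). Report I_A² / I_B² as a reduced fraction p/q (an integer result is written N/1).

2/1

Same 1,2,1: normalisation and zero-m 3j drop out of the ratio.
A: Δ: 2! 0! 2! / 5! → 1/30; sum: t=2:+1/4 = 1/4; 3j²(1 2 1; -1 2 -1) = Δ·Π!·Σ² = 1/5  (sign +1)
B: Δ: 2! 0! 2! / 5! → 1/30; sum: t=1:−1/2 = -1/2; 3j²(1 2 1; 0 1 -1) = Δ·Π!·Σ² = 1/10  (sign -1)
I_A²/I_B² = (1/5)/(1/10) = 2/1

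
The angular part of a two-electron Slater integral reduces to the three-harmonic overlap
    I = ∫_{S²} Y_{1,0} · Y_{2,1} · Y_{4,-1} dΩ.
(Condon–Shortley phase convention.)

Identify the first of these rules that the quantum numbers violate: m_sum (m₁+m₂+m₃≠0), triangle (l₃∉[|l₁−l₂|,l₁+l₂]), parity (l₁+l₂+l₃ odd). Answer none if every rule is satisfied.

triangle

Σmᵢ = 0  ✓
l₃∈[|l₁−l₂|,l₁+l₂]=[1,3] required, l₃=4 fails  ✗
Σlᵢ = 7 ⇒ odd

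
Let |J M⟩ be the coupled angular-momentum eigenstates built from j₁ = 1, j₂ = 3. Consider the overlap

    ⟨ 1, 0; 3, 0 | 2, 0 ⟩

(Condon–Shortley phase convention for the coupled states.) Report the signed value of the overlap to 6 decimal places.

√[5·2!0!4!/7! · 1!1!3!3!2!2!] = √(48/7)
  +(−1)^1/∏(1,1,0,2,0,2)! = -1/4  (running -1/4)
⟨..|..⟩ = √(48/7)·(-1/4) = -0.654654

-0.654654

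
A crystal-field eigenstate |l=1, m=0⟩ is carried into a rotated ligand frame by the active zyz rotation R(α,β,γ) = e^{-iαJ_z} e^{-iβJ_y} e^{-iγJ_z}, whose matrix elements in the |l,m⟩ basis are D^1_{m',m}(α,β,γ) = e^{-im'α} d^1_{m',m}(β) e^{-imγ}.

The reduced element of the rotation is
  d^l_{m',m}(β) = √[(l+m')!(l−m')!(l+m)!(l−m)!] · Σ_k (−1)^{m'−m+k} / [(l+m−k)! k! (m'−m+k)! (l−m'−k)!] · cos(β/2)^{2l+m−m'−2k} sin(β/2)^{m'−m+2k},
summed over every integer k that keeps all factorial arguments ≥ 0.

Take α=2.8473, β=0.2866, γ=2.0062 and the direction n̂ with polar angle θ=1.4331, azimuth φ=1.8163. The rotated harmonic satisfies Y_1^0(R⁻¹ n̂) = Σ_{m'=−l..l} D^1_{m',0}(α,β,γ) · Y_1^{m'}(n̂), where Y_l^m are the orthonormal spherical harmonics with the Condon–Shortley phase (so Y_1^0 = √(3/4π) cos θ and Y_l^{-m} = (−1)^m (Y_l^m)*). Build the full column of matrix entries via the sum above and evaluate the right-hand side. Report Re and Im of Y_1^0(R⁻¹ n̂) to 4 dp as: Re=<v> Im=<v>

Need the full column D^1_{m',0} for m'=−1..1 at α=2.8473, β=0.2866, γ=2.0062.
cos(β/2)=0.989750, sin(β/2)=0.142810
d^1_{-1,0}: single k=1 term ⇒ +0.199894;  D = -0.191300+0.057982i
d^1_{0,0}: k∈[0..1] ⇒ +0.979605 -0.020395 = +0.959211;  D = +0.959211+0.000000i
d^1_{1,0}: single k=0 term ⇒ -0.199894;  D = +0.191300+0.057982i
Y_1^{m'}(θ=1.4331,φ=1.8163) and Σ D·Y over m':
  (-0.1913+0.0580i)·(-0.0832-0.3320i)  (+0.9592+0.0000i)·(+0.0671+0.0000i)  (+0.1913+0.0580i)·(+0.0832-0.3320i)
Y_1^0(R⁻¹ n̂) = +0.134649+0.000000i

Re=0.1346 Im=0.0000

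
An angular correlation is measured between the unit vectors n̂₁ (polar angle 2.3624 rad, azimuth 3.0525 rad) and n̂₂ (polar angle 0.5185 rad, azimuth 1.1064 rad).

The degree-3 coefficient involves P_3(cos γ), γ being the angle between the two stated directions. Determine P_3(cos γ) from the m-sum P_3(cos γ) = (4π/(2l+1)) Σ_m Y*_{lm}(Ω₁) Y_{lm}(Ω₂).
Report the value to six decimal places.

0.082119

Term-by-term m-sum for l=3 (normalisation 4π/7 = 1.795196):
  m=-3: (-0.139633+0.038236i) × (-0.049983+0.008972i) = +0.006636-0.003164i  (running Σ = +0.006636-0.003164i)
  m=-2: (-0.353365+0.063639i) × (-0.130543-0.174601i) = +0.057241+0.053390i  (running Σ = +0.063877+0.050226i)
  m=-1: (-0.346318+0.030936i) × (+0.198846-0.396948i) = -0.056584+0.143622i  (running Σ = +0.007293+0.193848i)
  m=0: (+0.124516-0.000000i) × (+0.250231+0.000000i) = +0.031158+0.000000i  (running Σ = +0.038451+0.193848i)
  m=1: (+0.346318+0.030936i) × (-0.198846-0.396948i) = -0.056584-0.143622i  (running Σ = -0.018133+0.050226i)
  m=2: (-0.353365-0.063639i) × (-0.130543+0.174601i) = +0.057241-0.053390i  (running Σ = +0.039108-0.003164i)
  m=3: (+0.139633+0.038236i) × (+0.049983+0.008972i) = +0.006636+0.003164i  (running Σ = +0.045744+0.000000i)
Σ over m = +0.045744+0.000000i; ×(4π/7) → +0.082119+0.000000i. Real part: 0.082119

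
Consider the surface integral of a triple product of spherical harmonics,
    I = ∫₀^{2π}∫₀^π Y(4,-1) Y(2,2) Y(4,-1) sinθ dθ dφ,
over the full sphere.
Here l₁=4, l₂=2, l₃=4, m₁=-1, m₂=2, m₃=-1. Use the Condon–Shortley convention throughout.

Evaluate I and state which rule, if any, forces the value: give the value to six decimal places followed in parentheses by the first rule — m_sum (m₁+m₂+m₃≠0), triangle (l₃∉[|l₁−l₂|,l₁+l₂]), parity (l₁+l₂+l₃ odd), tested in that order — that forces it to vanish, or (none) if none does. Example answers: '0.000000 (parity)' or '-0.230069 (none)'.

m-sum 0 ✓  L=10 even ✓  2≤4≤6 ✓
Π(2lᵢ+1) = 9×5×9 = 405
triangle coeff Δ(4,2,4) = 1/13860
Σ_t [0,2]: t=0:+1/192 t=1:−1/36 t=2:+1/192 = -5/288
(3j)²=20/693 [(4 2 4; 0 0 0)], sign=-1
Σ_t [2,2]: t=2:+1/144 = 1/144
(3j)²=10/231 [(4 2 4; -1 2 -1)], sign=-1
⇒ 4πI² = 3000/5929
I = (+1)√(3000/5929/(4π)) = 0.20066192
No selection rule forces the value: the integral is nonzero (none).

0.200662 (none)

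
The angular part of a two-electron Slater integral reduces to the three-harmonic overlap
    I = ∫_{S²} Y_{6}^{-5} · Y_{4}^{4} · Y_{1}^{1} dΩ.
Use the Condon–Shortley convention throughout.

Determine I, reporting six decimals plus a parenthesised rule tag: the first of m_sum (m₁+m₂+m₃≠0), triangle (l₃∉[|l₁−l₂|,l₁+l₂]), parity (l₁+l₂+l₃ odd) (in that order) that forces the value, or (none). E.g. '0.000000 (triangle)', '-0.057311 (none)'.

0.000000 (triangle)

triangle: need 2≤l₃≤10, have 1; I=0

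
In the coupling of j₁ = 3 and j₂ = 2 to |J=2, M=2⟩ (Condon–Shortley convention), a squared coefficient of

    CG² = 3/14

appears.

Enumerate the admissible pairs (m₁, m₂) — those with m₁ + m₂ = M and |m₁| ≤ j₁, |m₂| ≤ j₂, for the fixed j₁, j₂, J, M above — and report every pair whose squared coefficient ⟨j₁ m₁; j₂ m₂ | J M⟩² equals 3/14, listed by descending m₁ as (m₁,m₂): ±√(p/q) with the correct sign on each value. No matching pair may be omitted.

Admissible pairs with m₁+m₂ = M = 2: (0,2), (1,1), (2,0), (3,-1)
  (m₁,m₂)=(3,-1): CG² = 5/14, CG = +√(5/14)
  (m₁,m₂)=(2,0): CG² = 5/14, CG = −√(5/14)
  (m₁,m₂)=(1,1): CG² = 3/14, CG = +√(3/14)   ← matches the target
  (m₁,m₂)=(0,2): CG² = 1/14, CG = −√(1/14)
Pairs with CG² = 3/14: (1,1): +√(3/14)

(1,1): +√(3/14)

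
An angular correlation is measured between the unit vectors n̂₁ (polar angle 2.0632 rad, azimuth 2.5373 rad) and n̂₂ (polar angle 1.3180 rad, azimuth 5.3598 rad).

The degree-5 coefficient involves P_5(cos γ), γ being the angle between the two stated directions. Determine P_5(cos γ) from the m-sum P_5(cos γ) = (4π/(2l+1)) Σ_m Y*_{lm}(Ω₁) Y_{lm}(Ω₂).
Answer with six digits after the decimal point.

-0.170151

Addition theorem: P_5(cos γ) = (4π/11) Σ_m Y*_{lm}(Ω₁) Y_{lm}(Ω₂), m = −5…5:
  m=-5: Y*=0.24483 + 0.02955j  Y=-0.03764 - 0.39312j  product 0.00240 - 0.09736j
  m=-4: Y*=0.31331 + 0.27726j  Y=-0.27470 - 0.16916j  product -0.03917 - 0.12916j
  m=-3: Y*=0.05739 + 0.23243j  Y=0.12786 - 0.04980j  product 0.01891 + 0.02686j
  m=-2: Y*=0.07265 - 0.19171j  Y=0.08796 - 0.31058j  product -0.05315 - 0.03942j
  m=-1: Y*=0.25082 - 0.17318j  Y=0.03860 + 0.05105j  product 0.01852 + 0.00612j
  m=+0: Y*=-0.13836 + 0.00000j  Y=0.31789 + 0.00000j  product -0.04398 + 0.00000j
  m=+1: Y*=-0.25082 - 0.17318j  Y=-0.03860 + 0.05105j  product 0.01852 - 0.00612j
  m=+2: Y*=0.07265 + 0.19171j  Y=0.08796 + 0.31058j  product -0.05315 + 0.03942j
  m=+3: Y*=-0.05739 + 0.23243j  Y=-0.12786 - 0.04980j  product 0.01891 - 0.02686j
  m=+4: Y*=0.31331 - 0.27726j  Y=-0.27470 + 0.16916j  product -0.03917 + 0.12916j
  m=+5: Y*=-0.24483 + 0.02955j  Y=0.03764 - 0.39312j  product 0.00240 + 0.09736j
Accumulated sum -0.14894 + 0.00000j; after 4π/(2l+1) scaling, -0.17015 + 0.00000j ⇒ P_5 = -0.170151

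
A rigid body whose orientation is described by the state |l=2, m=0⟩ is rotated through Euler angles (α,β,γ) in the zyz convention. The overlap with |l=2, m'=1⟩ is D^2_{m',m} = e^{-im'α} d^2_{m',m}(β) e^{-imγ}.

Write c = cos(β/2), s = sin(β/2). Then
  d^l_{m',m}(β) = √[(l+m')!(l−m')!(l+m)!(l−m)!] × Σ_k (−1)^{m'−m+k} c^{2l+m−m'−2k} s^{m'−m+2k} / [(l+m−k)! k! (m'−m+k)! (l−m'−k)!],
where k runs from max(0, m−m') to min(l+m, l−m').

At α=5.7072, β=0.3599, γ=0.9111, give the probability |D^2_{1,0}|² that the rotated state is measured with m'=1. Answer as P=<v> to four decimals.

D^2_{1,0}(5.7072,0.3599,0.9111) = e^{-i·1·5.7072}·d^2_{1,0}(0.3599)·e^{-i·0·0.9111}. Compute d first:
Half-angle: c=0.983853, s=0.178980. N=√(6·1·2·2)=4.898979
k: max(0,(0)−(1))=0 … min(2+(0),2−(1))=1
  k=0: (−1)^1·4.8990/(2)·0.9839^3·0.1790^1 = -0.417514
  k=1: (−1)^2·4.8990/(2)·0.9839^1·0.1790^3 = +0.013817
d^2_{1,0}(0.3599) = -0.417514 +0.013817 = -0.403697
|D^2_{1,0}|² = |d^2_{1,0}(β)|² = (-0.403697)² = 0.162971 (the z-rotation phases have unit modulus)

P=0.1630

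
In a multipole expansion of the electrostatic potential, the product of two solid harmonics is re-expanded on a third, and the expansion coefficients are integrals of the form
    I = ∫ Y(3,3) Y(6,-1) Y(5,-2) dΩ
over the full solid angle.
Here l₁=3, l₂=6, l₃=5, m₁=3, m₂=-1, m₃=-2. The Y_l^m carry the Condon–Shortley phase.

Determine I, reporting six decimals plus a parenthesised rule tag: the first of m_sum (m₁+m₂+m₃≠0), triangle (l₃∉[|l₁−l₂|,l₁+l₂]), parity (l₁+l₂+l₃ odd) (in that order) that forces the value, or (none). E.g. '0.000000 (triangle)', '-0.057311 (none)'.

0.145631 (none)

Checks pass: Σm=0; 14 even; l₃=5∈[3,9].
(2·3+1)(2·6+1)(2·5+1) = 1001
Δ: 4! 2! 8! / 15! → 1/675675
sum: t=1:−1/8640 t=2:+1/2304 t=3:−1/8640 = 7/34560
3j²(3 6 5; 0 0 0) = Δ·Π!·Σ² = 7/429  (sign -1)
sum: t=0:+1/34560 = 1/34560
3j²(3 6 5; 3 -1 -2) = Δ·Π!·Σ² = 7/429  (sign -1)
combine: 4πI² = 1001·7/429·7/429 = 343/1287
take √, sign +1: I = 0.14563067
No selection rule forces the value: the integral is nonzero (none).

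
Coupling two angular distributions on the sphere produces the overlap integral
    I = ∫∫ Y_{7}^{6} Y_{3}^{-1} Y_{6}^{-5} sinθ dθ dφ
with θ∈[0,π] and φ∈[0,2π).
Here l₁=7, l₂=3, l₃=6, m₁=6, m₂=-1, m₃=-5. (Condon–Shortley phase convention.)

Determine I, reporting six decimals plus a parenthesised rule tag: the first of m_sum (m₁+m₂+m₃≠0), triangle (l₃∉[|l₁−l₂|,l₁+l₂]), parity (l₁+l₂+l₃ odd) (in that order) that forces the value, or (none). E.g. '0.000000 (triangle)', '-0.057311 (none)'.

Checks pass: Σm=0; 16 even; l₃=6∈[4,10].
(2·7+1)(2·3+1)(2·6+1) = 1365
Δ: 4! 10! 2! / 17! → 1/2042040
sum: t=1:−1/207360 t=2:+1/57600 t=3:−1/207360 = 1/129600
3j²(7 3 6; 0 0 0) = Δ·Π!·Σ² = 168/12155  (sign +1)
sum: t=0:+1/17418240 t=1:−1/21772800 = 1/87091200
3j²(7 3 6; 6 -1 -5) = Δ·Π!·Σ² = 11/14280  (sign -1)
combine: 4πI² = 1365·168/12155·11/14280 = 21/1445
take √, sign -1: I = -0.03400719
No selection rule forces the value: the integral is nonzero (none).

-0.034007 (none)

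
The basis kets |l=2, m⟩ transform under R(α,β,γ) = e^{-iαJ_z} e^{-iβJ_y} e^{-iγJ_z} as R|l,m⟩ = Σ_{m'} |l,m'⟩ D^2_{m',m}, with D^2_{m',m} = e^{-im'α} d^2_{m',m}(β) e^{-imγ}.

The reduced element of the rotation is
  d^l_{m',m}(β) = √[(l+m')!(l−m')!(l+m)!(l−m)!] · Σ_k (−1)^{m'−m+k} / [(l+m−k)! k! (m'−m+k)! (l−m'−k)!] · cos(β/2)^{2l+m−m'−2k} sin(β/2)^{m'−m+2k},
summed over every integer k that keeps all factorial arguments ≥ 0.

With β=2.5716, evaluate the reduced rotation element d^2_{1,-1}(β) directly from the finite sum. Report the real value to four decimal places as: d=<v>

d=-0.6298

d^2_{1,-1}(β=2.5716) via the finite sum:
c=cos(2.571600/2)=0.281154, s=sin(2.571600/2)=0.959663; N=√[6·1·1·6]=6.000000
The bounds max(0,m−m')=0 and min(l+m,l−m')=1 give 2 terms
  k=0: (−1)^2·6.0000/(2)·0.2812^2·0.9597^2 = +0.218397
  k=1: (−1)^3·6.0000/(6)·0.2812^0·0.9597^4 = -0.848153
d^2_{1,-1}(2.5716) = +0.218397 -0.848153 = -0.629756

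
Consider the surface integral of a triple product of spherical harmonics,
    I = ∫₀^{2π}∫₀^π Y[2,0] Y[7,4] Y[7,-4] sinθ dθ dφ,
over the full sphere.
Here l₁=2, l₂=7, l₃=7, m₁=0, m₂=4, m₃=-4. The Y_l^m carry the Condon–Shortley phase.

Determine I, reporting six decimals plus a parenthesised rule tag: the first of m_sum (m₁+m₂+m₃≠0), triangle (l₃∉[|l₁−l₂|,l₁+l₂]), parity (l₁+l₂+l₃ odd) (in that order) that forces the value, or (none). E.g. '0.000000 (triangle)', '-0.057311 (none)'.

m-sum 0 ✓  L=16 even ✓  5≤7≤9 ✓
Π(2lᵢ+1) = 5×15×15 = 1125
triangle coeff Δ(2,7,7) = 1/185640
Σ_t [0,2]: t=0:+1/2419200 t=1:−1/518400 t=2:+1/2419200 = -1/907200
(3j)²=56/3315 [(2 7 7; 0 0 0)], sign=+1
Σ_t [0,2]: t=0:+1/159667200 t=1:−1/7257600 t=2:+1/8709120 = -1/59875200
(3j)²=8/23205 [(2 7 7; 0 4 -4)], sign=+1
⇒ 4πI² = 320/48841
I = (+1)√(320/48841/(4π)) = 0.02283378
No selection rule forces the value: the integral is nonzero (none).

0.022834 (none)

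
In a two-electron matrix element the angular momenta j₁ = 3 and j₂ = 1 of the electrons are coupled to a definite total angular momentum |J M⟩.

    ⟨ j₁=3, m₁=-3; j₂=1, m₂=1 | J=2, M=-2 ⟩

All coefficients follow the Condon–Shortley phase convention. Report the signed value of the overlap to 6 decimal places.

+0.845154

√[5·2!4!0!/7! · 0!6!2!0!0!4!] = √(11520/7)
  +(−1)^2/∏(2,0,4,0,0,0)! = 1/48  (running 1/48)
⟨..|..⟩ = √(11520/7)·(1/48) = +0.845154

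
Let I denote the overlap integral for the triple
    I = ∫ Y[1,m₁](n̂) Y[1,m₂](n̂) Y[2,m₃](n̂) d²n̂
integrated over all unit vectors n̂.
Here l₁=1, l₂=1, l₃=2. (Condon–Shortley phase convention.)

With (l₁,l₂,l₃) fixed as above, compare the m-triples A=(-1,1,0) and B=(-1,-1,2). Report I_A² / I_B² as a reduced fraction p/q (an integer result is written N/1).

1/6

l's match ⇒ only the (l;m) 3-j factors differ between A and B.
A: triangle coeff Δ(1,1,2) = 1/30; Σ_t [0,0]: t=0:+1/4 = 1/4; (3j)²=1/30 [(1 1 2; -1 1 0)], sign=+1
B: triangle coeff Δ(1,1,2) = 1/30; Σ_t [0,0]: t=0:+1/4 = 1/4; (3j)²=1/5 [(1 1 2; -1 -1 2)], sign=+1
I_A²/I_B² = (1/30)/(1/5) = 1/6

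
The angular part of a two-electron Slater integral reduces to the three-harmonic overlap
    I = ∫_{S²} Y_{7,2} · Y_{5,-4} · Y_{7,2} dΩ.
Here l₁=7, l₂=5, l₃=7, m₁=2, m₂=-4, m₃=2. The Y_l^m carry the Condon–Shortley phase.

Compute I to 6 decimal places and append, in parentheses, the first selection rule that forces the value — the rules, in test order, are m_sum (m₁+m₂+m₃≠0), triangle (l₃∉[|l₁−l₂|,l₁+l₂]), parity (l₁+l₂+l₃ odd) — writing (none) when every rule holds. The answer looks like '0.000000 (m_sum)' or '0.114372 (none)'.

L=19 odd ⇒ parity kills the (l;000) factor ⇒ I = 0

0.000000 (parity)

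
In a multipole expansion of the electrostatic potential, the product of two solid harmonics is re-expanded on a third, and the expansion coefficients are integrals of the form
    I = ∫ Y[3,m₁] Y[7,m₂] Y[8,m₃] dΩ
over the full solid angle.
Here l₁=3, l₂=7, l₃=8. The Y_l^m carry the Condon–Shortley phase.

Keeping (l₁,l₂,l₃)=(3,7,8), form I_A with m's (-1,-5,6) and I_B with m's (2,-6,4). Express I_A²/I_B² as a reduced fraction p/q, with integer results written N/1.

672/2645

l's match ⇒ only the (l;m) 3-j factors differ between A and B.
A: triangle coeff Δ(3,7,8) = 1/5290740; Σ_t [0,2]: t=0:+1/348364800 t=1:−1/239500800 t=2:+1/3832012800 = -1/958003200; (3j)²=8/4845 [(3 7 8; -1 -5 6)], sign=-1
B: triangle coeff Δ(3,7,8) = 1/5290740; Σ_t [0,1]: t=0:+1/479001600 t=1:−1/11496038400 = 23/11496038400; (3j)²=529/81396 [(3 7 8; 2 -6 4)], sign=+1
I_A²/I_B² = (8/4845)/(529/81396) = 672/2645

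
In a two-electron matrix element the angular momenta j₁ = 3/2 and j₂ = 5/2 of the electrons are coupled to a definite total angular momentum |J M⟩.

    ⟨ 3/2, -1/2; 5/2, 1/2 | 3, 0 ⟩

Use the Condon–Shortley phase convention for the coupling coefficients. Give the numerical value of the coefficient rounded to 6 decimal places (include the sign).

−√(1/5) ≈ -0.447214

triangle: 1!*2!*4!/8! = 48/40320
(j±m)!: 1!*2!*3!*2!*3!*3! = 864
prefactor² = (2J+1)*Δ*N² = 36/5
  k=0: +1/(0!*1!*2!*3!*0!*1!) = 1/12
  k=1: −1/(1!*0!*1!*2!*1!*2!) = -1/4
Σ = -1/6  ⇒  CG² = 36/5*(-1/6)² = 1/5
CG = −√(1/5) = -0.447214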